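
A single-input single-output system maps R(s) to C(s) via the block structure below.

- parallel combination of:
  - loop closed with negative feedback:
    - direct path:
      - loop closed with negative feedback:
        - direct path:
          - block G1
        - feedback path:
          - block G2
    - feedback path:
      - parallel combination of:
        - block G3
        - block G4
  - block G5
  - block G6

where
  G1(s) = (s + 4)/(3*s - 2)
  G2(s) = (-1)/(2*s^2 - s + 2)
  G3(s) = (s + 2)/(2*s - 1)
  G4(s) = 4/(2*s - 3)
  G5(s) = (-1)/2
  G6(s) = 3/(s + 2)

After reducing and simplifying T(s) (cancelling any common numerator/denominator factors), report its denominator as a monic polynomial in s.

Reducing step by step:

Step 1: feedback reduction of G1, G2 = (2*s^3 + 7*s^2 - 2*s + 8)/(6*s^3 - 7*s^2 + 7*s - 8)
Step 2: parallel reduction of G3, G4 = (2*s^2 + 9*s - 10)/(4*s^2 - 8*s + 3)
Step 3: reduce the feedback loop with forward [G1/(1+G1*G2)] and return (G3+G4) = (8*s^5 + 12*s^4 - 58*s^3 + 69*s^2 - 70*s + 24)/(28*s^5 - 44*s^4 + 141*s^3 - 181*s^2 + 177*s - 104)
Step 4: reduce the parallel group [[G1/(1+G1*G2)]/(1+[G1/(1+G1*G2)]*(G3+G4))], G5, G6 = (-12*s^6 + 212*s^5 - 385*s^4 + 651*s^3 - 765*s^2 + 580*s - 320)/(56*s^6 + 24*s^5 + 106*s^4 + 202*s^3 - 370*s^2 + 500*s - 416)
Step 4 gives the fully reduced T(s), with no common factor left to cancel. The denominator's leading coefficient is 56, so divide each of its coefficients by 56 to get the monic form.

Answer: s^6 + 3*s^5/7 + 53*s^4/28 + 101*s^3/28 - 185*s^2/28 + 125*s/14 - 52/7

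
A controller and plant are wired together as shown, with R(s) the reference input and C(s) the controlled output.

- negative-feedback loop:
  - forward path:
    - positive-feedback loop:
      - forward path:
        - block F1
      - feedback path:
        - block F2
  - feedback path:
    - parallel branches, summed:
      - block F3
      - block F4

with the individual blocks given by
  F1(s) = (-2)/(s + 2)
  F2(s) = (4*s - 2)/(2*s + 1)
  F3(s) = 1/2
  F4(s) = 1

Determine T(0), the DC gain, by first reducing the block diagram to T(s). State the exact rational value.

First reduce the diagram to T(s).

Step 1. reduce the feedback loop with forward F1 and return F2: (-4*s - 2)/(2*s^2 + 13*s - 2)
Step 2. reduce the parallel group F3, F4: 3/2
Step 3. reduce the feedback loop with forward [F1/(1-F1*F2)] and return (F3+F4): (-4*s - 2)/(2*s^2 + 7*s - 5)
Step 3 gives the overall T(s). Then T(0) = -2/(-5) = 2/5.

Answer: 2/5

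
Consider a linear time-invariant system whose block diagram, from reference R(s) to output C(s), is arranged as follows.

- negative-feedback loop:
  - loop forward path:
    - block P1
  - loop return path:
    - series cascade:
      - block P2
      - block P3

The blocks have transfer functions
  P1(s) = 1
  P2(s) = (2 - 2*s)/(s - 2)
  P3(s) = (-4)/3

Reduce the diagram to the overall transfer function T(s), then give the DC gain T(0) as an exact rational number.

1. reduce the series chain P2, P3; result (8*s - 8)/(3*s - 6)
2. apply the feedback formula to P1, (P2*P3); result (3*s - 6)/(11*s - 14)
Evaluating the step-2 result (the overall T(s)) at s = 0 gives T(0) = -6/(-14) = 3/7.

Final answer: 3/7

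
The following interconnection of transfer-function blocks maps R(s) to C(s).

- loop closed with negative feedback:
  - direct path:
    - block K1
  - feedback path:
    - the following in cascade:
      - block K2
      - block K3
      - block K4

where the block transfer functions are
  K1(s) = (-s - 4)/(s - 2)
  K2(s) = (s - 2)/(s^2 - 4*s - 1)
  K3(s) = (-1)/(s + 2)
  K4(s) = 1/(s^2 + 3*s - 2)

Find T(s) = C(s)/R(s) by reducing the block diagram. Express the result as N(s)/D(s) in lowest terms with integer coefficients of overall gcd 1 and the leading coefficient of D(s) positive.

Step 1. cascade K2, K3, K4 gives (2 - s)/(s^5 + s^4 - 17*s^3 - 25*s^2 + 12*s + 4)
Step 2. collapse the loop (K1 forward, (K2*K3*K4) return), which is the overall transfer function T(s) = C(s)/R(s) in lowest terms

Hence the answer: (-s^6 - 5*s^5 + 13*s^4 + 93*s^3 + 88*s^2 - 52*s - 16)/(s^6 - s^5 - 19*s^4 + 9*s^3 + 63*s^2 - 18*s - 16)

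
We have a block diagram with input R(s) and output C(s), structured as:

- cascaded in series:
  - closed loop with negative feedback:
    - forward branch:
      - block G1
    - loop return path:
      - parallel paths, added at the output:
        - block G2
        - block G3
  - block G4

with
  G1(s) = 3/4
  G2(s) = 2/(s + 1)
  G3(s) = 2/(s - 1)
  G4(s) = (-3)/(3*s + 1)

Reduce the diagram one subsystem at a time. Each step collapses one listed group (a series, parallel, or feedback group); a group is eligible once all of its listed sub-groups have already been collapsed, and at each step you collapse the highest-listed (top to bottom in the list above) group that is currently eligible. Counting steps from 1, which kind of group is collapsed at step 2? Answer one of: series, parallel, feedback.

Reducing step by step:

Step 1. combine G2, G3 in parallel
Step 2. collapse the loop (G1 forward, (G2+G3) return)
Step 3. cascade [G1/(1+G1*(G2+G3))], G4
The group at step 2 is a feedback group.

Answer: feedback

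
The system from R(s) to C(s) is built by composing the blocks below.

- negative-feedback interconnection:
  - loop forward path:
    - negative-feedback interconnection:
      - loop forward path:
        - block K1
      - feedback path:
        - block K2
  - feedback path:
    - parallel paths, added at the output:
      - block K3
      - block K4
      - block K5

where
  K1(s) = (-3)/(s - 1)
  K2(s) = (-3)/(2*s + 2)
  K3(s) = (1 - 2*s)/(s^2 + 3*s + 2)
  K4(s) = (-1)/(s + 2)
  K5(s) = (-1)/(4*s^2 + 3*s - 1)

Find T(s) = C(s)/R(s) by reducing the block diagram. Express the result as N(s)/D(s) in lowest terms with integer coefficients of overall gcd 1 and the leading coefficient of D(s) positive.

[1] apply the feedback formula to K1, K2 -> (-6*s - 6)/(2*s^2 + 7)
[2] reduce the parallel group K3, K4, K5 -> (-12*s^2 + 2*s - 2)/(4*s^3 + 11*s^2 + 5*s - 2)
[3] reduce the feedback loop with forward [K1/(1+K1*K2)] and return (K3+K4+K5): this yields T(s), and no further normalization is needed

Hence the answer: (-24*s^3 - 66*s^2 - 30*s + 12)/(8*s^4 + 14*s^3 + 96*s^2 + 37*s - 2)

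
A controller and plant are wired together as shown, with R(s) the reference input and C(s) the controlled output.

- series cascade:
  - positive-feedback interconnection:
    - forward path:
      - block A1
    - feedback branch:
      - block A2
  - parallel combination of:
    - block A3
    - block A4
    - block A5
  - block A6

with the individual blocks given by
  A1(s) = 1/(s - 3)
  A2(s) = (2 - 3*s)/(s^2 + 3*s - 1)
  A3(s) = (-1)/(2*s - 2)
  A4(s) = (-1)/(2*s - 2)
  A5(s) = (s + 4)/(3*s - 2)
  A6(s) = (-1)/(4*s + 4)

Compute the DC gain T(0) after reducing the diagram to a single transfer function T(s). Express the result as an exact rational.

Step 1. close the feedback loop around A1, A2, giving (s^2 + 3*s - 1)/(s^3 - 7*s + 1)
Step 2. parallel reduction of A3, A4, A5, giving (s^2 - 2)/(3*s^2 - 5*s + 2)
Step 3. multiply [A1/(1-A1*A2)], (A3+A4+A5), A6 (series), giving (-s^4 - 3*s^3 + 3*s^2 + 6*s - 2)/(12*s^6 - 8*s^5 - 96*s^4 + 76*s^3 + 76*s^2 - 68*s + 8)
Step 3 gives the overall T(s). Then T(0) = -2/8 = -1/4.

Final answer: -1/4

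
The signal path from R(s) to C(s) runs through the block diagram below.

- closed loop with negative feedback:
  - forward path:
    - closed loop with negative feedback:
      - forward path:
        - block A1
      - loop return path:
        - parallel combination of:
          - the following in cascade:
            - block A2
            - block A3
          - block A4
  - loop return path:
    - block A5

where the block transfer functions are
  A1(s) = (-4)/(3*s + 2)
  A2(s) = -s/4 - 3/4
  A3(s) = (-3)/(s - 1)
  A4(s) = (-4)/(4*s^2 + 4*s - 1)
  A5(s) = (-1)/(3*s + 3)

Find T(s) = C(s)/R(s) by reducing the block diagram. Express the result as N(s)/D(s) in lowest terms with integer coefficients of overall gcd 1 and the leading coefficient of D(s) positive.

First reduce the diagram to T(s).

Step 1. combine A2, A3 in series, giving (3*s + 9)/(4*s - 4)
Step 2. parallel reduction of (A2*A3), A4, giving (12*s^3 + 48*s^2 + 17*s + 7)/(16*s^3 - 20*s + 4)
Step 3. reduce the feedback loop with forward A1 and return ((A2*A3)+A4), giving (-16*s^3 + 20*s - 4)/(12*s^4 - 4*s^3 - 63*s^2 - 24*s - 5)
Step 4. close the feedback loop around [A1/(1+A1*((A2*A3)+A4))], A5: this yields T(s), and no further normalization is needed

Answer: (-48*s^4 - 48*s^3 + 60*s^2 + 48*s - 12)/(36*s^5 + 24*s^4 - 185*s^3 - 261*s^2 - 107*s - 11)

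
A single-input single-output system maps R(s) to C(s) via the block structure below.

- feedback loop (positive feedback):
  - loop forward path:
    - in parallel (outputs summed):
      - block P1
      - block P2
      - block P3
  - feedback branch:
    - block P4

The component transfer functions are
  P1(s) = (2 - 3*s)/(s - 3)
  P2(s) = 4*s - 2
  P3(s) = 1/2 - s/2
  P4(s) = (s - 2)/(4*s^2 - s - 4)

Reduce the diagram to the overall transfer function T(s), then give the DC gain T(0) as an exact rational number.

Reducing step by step:

(1) combine P1, P2, P3 in parallel: (7*s^2 - 30*s + 13)/(2*s - 6)
(2) reduce the feedback loop with forward (P1+P2+P3) and return P4: (28*s^4 - 127*s^3 + 54*s^2 + 107*s - 52)/(s^3 + 18*s^2 - 75*s + 50)
The step-2 result is T(s). Setting s = 0: T(0) = -52/50 = -26/25.

Answer: -26/25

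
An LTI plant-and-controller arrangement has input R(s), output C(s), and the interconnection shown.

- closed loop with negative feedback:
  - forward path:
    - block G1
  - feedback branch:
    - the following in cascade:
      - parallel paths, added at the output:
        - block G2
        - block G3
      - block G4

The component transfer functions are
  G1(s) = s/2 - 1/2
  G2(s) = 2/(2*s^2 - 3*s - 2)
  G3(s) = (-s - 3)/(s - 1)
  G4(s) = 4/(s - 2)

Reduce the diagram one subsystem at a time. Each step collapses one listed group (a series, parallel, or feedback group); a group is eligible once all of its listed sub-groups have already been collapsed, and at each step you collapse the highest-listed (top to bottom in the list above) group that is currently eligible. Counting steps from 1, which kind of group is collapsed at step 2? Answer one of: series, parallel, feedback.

The answer is series.

Reasoning:
Step 1. add G2, G3 (parallel)
Step 2. combine (G2+G3), G4 in series
Step 3. close the feedback loop around G1, ((G2+G3)*G4)
So the answer for step 2 is series.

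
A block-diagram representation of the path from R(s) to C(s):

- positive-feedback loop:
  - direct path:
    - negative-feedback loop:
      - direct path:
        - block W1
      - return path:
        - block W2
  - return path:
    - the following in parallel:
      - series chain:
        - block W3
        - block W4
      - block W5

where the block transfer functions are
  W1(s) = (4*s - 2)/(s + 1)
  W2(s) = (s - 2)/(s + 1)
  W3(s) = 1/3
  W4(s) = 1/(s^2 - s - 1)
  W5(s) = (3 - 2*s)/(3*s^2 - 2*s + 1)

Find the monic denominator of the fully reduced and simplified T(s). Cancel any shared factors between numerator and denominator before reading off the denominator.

1. feedback reduction of W1, W2: (4*s^2 + 2*s - 2)/(5*s^2 - 8*s + 5)
2. series reduction of W3, W4: 1/(3*s^2 - 3*s - 3)
3. combine (W3*W4), W5 in parallel: (-6*s^3 + 18*s^2 - 5*s - 8)/(9*s^4 - 15*s^3 + 3*s - 3)
4. feedback reduction of [W1/(1+W1*W2)], ((W3*W4)+W5): (36*s^6 - 42*s^5 - 48*s^4 + 42*s^3 - 6*s^2 - 12*s + 6)/(45*s^6 - 123*s^5 + 105*s^4 - 88*s^3 + 39*s^2 + 45*s - 31)
No further cancellation is possible in the step-4 result, so that is T(s). Its denominator becomes monic after dividing by the leading coefficient 45.

Final answer: s^6 - 41*s^5/15 + 7*s^4/3 - 88*s^3/45 + 13*s^2/15 + s - 31/45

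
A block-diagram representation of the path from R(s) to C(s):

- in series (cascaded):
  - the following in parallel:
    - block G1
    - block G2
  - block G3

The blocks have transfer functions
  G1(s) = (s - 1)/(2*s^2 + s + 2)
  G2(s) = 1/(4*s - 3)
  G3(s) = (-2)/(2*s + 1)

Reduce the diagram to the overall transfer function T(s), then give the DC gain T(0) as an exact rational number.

Answer: 5/3

Working:
[1] reduce the parallel group G1, G2 -> (6*s^2 - 6*s + 5)/(8*s^3 - 2*s^2 + 5*s - 6)
[2] cascade (G1+G2), G3 -> (-12*s^2 + 12*s - 10)/(16*s^4 + 4*s^3 + 8*s^2 - 7*s - 6)
Evaluating the step-2 result (the overall T(s)) at s = 0 gives T(0) = -10/(-6) = 5/3.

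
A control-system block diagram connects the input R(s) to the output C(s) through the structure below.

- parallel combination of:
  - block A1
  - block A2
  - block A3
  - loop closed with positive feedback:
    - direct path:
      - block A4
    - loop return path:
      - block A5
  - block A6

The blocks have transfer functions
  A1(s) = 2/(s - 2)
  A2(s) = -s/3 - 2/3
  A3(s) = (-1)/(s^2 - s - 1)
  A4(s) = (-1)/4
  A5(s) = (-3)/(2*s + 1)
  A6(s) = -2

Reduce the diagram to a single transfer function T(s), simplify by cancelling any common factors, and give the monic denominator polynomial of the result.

Step 1: collapse the loop (A4 forward, A5 return), giving (-2*s - 1)/(8*s + 1)
Step 2: reduce the parallel group A1, A2, A3, [A4/(1-A4*A5)], A6, giving (-8*s^5 - 47*s^4 + 242*s^3 - 120*s^2 - 162*s - 22)/(24*s^4 - 69*s^3 + 15*s^2 + 51*s + 6)
That last expression is T(s), already simplified. Scaling its denominator by 1/24 (the reciprocal of the leading coefficient) yields the monic denominator.

Hence the answer: s^4 - 23*s^3/8 + 5*s^2/8 + 17*s/8 + 1/4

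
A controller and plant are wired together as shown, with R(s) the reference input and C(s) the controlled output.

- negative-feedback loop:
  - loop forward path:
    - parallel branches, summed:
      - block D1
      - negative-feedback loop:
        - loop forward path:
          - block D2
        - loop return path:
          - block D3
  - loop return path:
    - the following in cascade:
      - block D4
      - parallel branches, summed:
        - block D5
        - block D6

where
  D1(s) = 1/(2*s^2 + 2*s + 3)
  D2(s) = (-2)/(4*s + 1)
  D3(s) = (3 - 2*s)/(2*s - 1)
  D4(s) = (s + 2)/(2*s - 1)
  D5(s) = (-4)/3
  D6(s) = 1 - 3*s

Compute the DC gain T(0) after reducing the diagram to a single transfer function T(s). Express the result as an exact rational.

Step 1. close the feedback loop around D2, D3 gives (2 - 4*s)/(8*s^2 + 2*s - 7)
Step 2. add D1, [D2/(1+D2*D3)] (parallel) gives (-8*s^3 + 4*s^2 - 6*s - 1)/(16*s^4 + 20*s^3 + 14*s^2 - 8*s - 21)
Step 3. sum the parallel branches D5, D6 gives -3*s - 1/3
Step 4. series reduction of D4, (D5+D6) gives (-9*s^2 - 19*s - 2)/(6*s - 3)
Step 5. close the feedback loop around (D1+[D2/(1+D2*D3)]), (D4*(D5+D6)) gives (-48*s^4 + 48*s^3 - 48*s^2 + 12*s + 3)/(168*s^5 + 188*s^4 + 18*s^3 + 25*s^2 - 71*s + 65)
DC gain: substitute s = 0 into T(s) from step 5: T(0) = 3/65.

Hence the answer: 3/65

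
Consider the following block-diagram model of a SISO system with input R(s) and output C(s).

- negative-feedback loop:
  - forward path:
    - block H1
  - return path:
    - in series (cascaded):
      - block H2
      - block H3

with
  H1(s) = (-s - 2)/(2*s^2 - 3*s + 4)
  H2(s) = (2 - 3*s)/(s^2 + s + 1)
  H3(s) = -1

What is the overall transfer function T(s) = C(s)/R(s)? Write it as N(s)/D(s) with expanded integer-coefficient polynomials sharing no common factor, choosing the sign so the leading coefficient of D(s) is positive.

First reduce the diagram to T(s).

1. cascade H2, H3 gives (3*s - 2)/(s^2 + s + 1)
2. collapse the loop (H1 forward, (H2*H3) return), which is the overall transfer function T(s) = C(s)/R(s) in lowest terms

Answer: (-s^3 - 3*s^2 - 3*s - 2)/(2*s^4 - s^3 - 3*s + 8)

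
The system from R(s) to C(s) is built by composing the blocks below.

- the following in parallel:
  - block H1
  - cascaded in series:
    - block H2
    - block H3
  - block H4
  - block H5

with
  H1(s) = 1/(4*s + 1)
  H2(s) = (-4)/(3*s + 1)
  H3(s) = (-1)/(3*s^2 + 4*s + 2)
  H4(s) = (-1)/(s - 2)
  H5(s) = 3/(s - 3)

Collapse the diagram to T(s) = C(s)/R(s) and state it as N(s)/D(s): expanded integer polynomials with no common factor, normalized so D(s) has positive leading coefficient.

Answer: (81*s^5 - 92*s^3 - 163*s^2 + 76*s + 30)/(36*s^6 - 111*s^5 - 74*s^4 + 157*s^3 + 242*s^2 + 98*s + 12)

Working:
Step 1: reduce the series chain H2, H3; result 4/(9*s^3 + 15*s^2 + 10*s + 2)
Step 2: reduce the parallel group H1, (H2*H3), H4, H5, giving the overall T(s)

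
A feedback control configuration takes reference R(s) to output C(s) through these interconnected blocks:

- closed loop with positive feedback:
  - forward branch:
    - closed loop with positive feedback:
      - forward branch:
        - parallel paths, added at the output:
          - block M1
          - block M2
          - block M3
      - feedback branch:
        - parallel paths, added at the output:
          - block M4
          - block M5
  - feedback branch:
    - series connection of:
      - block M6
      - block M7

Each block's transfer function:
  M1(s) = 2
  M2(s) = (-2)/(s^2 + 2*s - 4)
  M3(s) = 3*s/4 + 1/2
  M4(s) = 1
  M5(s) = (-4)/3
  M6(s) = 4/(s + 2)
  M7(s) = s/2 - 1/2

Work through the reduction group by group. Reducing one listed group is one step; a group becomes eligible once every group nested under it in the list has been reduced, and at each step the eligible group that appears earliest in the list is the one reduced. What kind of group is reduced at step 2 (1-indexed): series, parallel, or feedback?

Reducing step by step:

Step 1. combine M1, M2, M3 in parallel
Step 2. combine M4, M5 in parallel
Step 3. feedback reduction of (M1+M2+M3), (M4+M5)
Step 4. multiply M6, M7 (series)
Step 5. close the feedback loop around [(M1+M2+M3)/(1-(M1+M2+M3)*(M4+M5))], (M6*M7)
So the answer for step 2 is parallel.

Answer: parallel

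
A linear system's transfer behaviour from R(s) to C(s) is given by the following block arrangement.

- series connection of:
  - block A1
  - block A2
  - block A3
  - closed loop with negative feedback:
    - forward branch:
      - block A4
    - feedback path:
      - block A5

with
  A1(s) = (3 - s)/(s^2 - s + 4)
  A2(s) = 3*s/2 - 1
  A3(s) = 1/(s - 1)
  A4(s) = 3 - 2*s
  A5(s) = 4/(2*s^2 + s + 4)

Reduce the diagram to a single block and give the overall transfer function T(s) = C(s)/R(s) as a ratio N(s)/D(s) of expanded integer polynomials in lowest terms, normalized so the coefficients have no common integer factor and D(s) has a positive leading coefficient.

Reducing step by step:

Step 1. reduce the feedback loop with forward A4 and return A5 -> (-4*s^3 + 4*s^2 - 5*s + 12)/(2*s^2 - 7*s + 16)
Step 2. combine A1, A2, A3, [A4/(1+A4*A5)] in series - this is the overall T(s), already in the required normalized form

Answer: (12*s^5 - 56*s^4 + 83*s^3 - 115*s^2 + 162*s - 72)/(4*s^5 - 22*s^4 + 80*s^3 - 150*s^2 + 216*s - 128)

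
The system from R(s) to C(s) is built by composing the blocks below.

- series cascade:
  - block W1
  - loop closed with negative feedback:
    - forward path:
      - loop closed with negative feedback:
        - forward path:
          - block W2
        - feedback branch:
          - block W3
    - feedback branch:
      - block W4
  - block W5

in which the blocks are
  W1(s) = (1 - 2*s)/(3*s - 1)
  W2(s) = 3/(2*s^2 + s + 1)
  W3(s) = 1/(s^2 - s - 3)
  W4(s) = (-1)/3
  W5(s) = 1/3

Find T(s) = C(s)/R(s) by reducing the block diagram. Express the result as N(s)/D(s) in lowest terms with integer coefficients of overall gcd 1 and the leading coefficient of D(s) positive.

First reduce the diagram to T(s).

(1) reduce the feedback loop with forward W2 and return W3 = (3*s^2 - 3*s - 9)/(2*s^4 - s^3 - 6*s^2 - 4*s)
(2) close the feedback loop around [W2/(1+W2*W3)], W4 = (3*s^2 - 3*s - 9)/(2*s^4 - s^3 - 7*s^2 - 3*s + 3)
(3) series reduction of W1, [[W2/(1+W2*W3)]/(1+[W2/(1+W2*W3)]*W4)], W5 - this is the overall T(s), already in the required normalized form

Answer: (-2*s^3 + 3*s^2 + 5*s - 3)/(6*s^5 - 5*s^4 - 20*s^3 - 2*s^2 + 12*s - 3)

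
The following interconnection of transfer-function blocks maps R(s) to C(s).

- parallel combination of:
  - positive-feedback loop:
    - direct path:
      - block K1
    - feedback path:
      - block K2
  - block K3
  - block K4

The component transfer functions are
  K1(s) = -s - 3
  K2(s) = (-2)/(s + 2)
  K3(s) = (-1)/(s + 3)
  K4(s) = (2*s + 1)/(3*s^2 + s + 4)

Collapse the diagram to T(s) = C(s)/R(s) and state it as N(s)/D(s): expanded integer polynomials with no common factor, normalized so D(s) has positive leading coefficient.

(1) apply the feedback formula to K1, K2 = (s^2 + 5*s + 6)/(s + 4)
(2) parallel reduction of [K1/(1-K1*K2)], K3, K4, giving the overall T(s)

Final answer: (3*s^5 + 25*s^4 + 74*s^3 + 109*s^2 + 125*s + 68)/(3*s^4 + 22*s^3 + 47*s^2 + 40*s + 48)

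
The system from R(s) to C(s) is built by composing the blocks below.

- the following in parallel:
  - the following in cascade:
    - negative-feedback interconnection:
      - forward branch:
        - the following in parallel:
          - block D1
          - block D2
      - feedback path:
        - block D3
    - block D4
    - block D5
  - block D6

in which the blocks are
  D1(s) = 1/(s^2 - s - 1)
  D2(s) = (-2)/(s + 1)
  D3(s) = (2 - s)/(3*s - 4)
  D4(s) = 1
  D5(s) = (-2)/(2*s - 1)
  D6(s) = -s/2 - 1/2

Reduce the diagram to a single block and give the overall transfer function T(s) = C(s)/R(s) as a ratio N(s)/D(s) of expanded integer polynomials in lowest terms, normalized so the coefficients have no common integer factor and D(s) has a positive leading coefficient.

Step 1. sum the parallel branches D1, D2: (-2*s^2 + 3*s + 3)/(s^3 - 2*s - 1)
Step 2. reduce the feedback loop with forward (D1+D2) and return D3: (-6*s^3 + 17*s^2 - 3*s - 12)/(3*s^4 - 2*s^3 - 13*s^2 + 8*s + 10)
Step 3. cascade [(D1+D2)/(1+(D1+D2)*D3)], D4, D5: (12*s^3 - 34*s^2 + 6*s + 24)/(6*s^5 - 7*s^4 - 24*s^3 + 29*s^2 + 12*s - 10)
Step 4. reduce the parallel group ([(D1+D2)/(1+(D1+D2)*D3)]*D4*D5), D6, which is the overall transfer function T(s) = C(s)/R(s) in lowest terms

Therefore the answer is (-6*s^6 + s^5 + 31*s^4 + 19*s^3 - 109*s^2 + 10*s + 58)/(12*s^5 - 14*s^4 - 48*s^3 + 58*s^2 + 24*s - 20).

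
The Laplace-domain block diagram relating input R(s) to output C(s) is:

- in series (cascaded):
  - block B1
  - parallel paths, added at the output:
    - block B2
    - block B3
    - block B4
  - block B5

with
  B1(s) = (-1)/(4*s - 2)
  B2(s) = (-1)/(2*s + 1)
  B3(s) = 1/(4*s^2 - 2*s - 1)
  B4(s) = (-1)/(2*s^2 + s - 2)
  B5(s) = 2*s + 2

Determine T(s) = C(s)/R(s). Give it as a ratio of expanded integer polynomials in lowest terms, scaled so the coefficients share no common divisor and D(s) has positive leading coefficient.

Reducing step by step:

[1] combine B2, B3, B4 in parallel, giving (-8*s^4 - 4*s^3 + 16*s^2 - 2*s - 3)/(16*s^5 + 8*s^4 - 24*s^3 - 6*s^2 + 7*s + 2)
[2] reduce the series chain B1, (B2+B3+B4), B5 - this is the overall T(s), already in the required normalized form

Answer: (8*s^5 + 12*s^4 - 12*s^3 - 14*s^2 + 5*s + 3)/(32*s^6 - 56*s^4 + 12*s^3 + 20*s^2 - 3*s - 2)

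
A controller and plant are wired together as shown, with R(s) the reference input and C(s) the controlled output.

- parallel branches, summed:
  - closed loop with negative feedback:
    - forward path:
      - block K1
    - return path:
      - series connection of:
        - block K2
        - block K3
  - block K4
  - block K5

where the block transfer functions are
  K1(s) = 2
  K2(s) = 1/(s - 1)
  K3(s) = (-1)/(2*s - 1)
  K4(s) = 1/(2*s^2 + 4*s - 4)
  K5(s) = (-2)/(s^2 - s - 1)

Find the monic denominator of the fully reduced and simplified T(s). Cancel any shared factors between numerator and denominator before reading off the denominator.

The answer is s^6 - s^5/2 - 7*s^4 + 7*s^3 + 9*s^2/2 - 3*s - 1.

Reasoning:
Step 1: series reduction of K2, K3 gives (-1)/(2*s^2 - 3*s + 1)
Step 2: close the feedback loop around K1, (K2*K3) gives (4*s^2 - 6*s + 2)/(2*s^2 - 3*s - 1)
Step 3: add [K1/(1+K1*(K2*K3))], K4, K5 (parallel) gives (8*s^6 - 4*s^5 - 54*s^4 + 55*s^3 + 40*s^2 - 36*s + 1)/(4*s^6 - 2*s^5 - 28*s^4 + 28*s^3 + 18*s^2 - 12*s - 4)
T(s) is the step-3 result (common factors already cancelled). Leading coefficient of the denominator: 4. Divide through by 4 for the monic polynomial.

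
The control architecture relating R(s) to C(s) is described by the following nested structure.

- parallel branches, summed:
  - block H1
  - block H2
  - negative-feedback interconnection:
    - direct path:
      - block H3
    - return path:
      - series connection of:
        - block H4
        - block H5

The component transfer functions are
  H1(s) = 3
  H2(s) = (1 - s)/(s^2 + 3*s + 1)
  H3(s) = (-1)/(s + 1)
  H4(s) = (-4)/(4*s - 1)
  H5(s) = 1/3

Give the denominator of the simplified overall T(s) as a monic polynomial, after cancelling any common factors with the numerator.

1. multiply H4, H5 (series); result (-4)/(12*s - 3)
2. reduce the feedback loop with forward H3 and return (H4*H5); result (3 - 12*s)/(12*s^2 + 9*s + 1)
3. sum the parallel branches H1, H2, [H3/(1+H3*(H4*H5))]; result (36*s^4 + 111*s^3 + 90*s^2 + 41*s + 7)/(12*s^4 + 45*s^3 + 40*s^2 + 12*s + 1)
The result of step 3 is T(s) in lowest terms. Its denominator has leading coefficient 12; dividing the denominator through by 12 makes it monic.

Hence the answer: s^4 + 15*s^3/4 + 10*s^2/3 + s + 1/12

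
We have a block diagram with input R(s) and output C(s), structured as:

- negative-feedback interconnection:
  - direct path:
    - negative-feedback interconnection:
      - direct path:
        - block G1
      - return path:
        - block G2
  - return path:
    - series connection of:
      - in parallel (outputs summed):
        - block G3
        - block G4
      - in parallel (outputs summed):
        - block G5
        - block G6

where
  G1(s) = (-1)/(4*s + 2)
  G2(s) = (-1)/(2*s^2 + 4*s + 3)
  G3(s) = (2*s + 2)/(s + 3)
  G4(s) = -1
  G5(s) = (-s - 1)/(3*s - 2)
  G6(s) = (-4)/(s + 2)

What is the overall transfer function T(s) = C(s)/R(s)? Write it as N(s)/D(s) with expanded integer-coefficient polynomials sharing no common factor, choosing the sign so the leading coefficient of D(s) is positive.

The answer is (-6*s^5 - 38*s^4 - 77*s^3 - 47*s^2 + 24*s + 36)/(24*s^6 + 166*s^5 + 416*s^4 + 362*s^3 - 19*s^2 - 223*s - 66).

Reasoning:
(1) collapse the loop (G1 forward, G2 return) -> (-2*s^2 - 4*s - 3)/(8*s^3 + 20*s^2 + 20*s + 7)
(2) add G3, G4 (parallel) -> (s - 1)/(s + 3)
(3) combine G5, G6 in parallel -> (-s^2 - 15*s + 6)/(3*s^2 + 4*s - 4)
(4) reduce the series chain (G3+G4), (G5+G6) -> (-s^3 - 14*s^2 + 21*s - 6)/(3*s^3 + 13*s^2 + 8*s - 12)
(5) apply the feedback formula to [G1/(1+G1*G2)], ((G3+G4)*(G5+G6)); the result is T(s) itself (integer coefficients, no common factor, positive leading denominator coefficient)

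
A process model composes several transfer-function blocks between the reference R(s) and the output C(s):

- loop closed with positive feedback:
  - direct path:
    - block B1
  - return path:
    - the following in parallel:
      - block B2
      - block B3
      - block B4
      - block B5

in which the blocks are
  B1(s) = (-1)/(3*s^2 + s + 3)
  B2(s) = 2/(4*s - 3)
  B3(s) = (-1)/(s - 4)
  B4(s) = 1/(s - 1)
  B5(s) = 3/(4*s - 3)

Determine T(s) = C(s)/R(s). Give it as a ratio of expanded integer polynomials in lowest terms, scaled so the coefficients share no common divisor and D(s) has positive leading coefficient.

Reducing step by step:

[1] add B2, B3, B4, B5 (parallel) -> (5*s^2 - 37*s + 29)/(4*s^3 - 23*s^2 + 31*s - 12)
[2] apply the feedback formula to B1, (B2+B3+B4+B5); the result is T(s) itself (integer coefficients, no common factor, positive leading denominator coefficient)

Answer: (-4*s^3 + 23*s^2 - 31*s + 12)/(12*s^5 - 65*s^4 + 82*s^3 - 69*s^2 + 44*s - 7)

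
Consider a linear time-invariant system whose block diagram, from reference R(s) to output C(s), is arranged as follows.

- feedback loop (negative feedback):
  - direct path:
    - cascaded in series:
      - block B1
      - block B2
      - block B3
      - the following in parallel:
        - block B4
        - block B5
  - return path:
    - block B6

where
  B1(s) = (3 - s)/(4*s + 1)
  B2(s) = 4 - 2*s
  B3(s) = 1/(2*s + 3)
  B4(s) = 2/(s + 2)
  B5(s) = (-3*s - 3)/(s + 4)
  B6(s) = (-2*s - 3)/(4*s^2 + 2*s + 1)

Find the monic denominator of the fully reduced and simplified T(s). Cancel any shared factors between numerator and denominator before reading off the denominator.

(1) sum the parallel branches B4, B5 = (-3*s^2 - 7*s + 2)/(s^2 + 6*s + 8)
(2) series reduction of B1, B2, B3, (B4+B5) = (-6*s^4 + 16*s^3 + 38*s^2 - 104*s + 24)/(8*s^4 + 62*s^3 + 151*s^2 + 130*s + 24)
(3) feedback reduction of (B1*B2*B3*(B4+B5)), B6 = (-24*s^6 + 52*s^5 + 178*s^4 - 324*s^3 - 74*s^2 - 56*s + 24)/(32*s^6 + 276*s^5 + 722*s^4 + 760*s^3 + 601*s^2 + 442*s - 48)
Step 3 gives the fully reduced T(s), with no common factor left to cancel. The denominator's leading coefficient is 32, so divide each of its coefficients by 32 to get the monic form.

Therefore the answer is s^6 + 69*s^5/8 + 361*s^4/16 + 95*s^3/4 + 601*s^2/32 + 221*s/16 - 3/2.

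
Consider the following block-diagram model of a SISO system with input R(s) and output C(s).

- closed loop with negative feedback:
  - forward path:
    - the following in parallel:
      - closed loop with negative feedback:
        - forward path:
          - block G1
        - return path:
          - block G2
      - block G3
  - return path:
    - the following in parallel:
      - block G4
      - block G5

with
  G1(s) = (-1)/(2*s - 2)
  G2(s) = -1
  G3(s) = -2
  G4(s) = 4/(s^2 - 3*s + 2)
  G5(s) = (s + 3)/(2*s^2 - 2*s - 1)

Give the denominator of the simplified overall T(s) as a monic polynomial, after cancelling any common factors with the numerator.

Answer: s^5 - 11*s^4/2 - 5*s^3/4 + 57*s^2/4 - 13*s/2 + 1

Working:
Step 1 - apply the feedback formula to G1, G2 gives (-1)/(2*s - 1)
Step 2 - add [G1/(1+G1*G2)], G3 (parallel) gives (1 - 4*s)/(2*s - 1)
Step 3 - sum the parallel branches G4, G5 gives (s^3 + 8*s^2 - 15*s + 2)/(2*s^4 - 8*s^3 + 9*s^2 - s - 2)
Step 4 - close the feedback loop around ([G1/(1+G1*G2)]+G3), (G4+G5) gives (-8*s^5 + 34*s^4 - 44*s^3 + 13*s^2 + 7*s - 2)/(4*s^5 - 22*s^4 - 5*s^3 + 57*s^2 - 26*s + 4)
The result of step 4 is T(s) in lowest terms. Its denominator has leading coefficient 4; dividing the denominator through by 4 makes it monic.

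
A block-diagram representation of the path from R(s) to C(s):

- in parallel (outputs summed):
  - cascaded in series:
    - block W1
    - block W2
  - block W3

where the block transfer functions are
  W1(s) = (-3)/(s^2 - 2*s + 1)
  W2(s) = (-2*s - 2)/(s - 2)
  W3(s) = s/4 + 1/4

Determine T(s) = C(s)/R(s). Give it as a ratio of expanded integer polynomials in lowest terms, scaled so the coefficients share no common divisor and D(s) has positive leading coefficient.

1. reduce the series chain W1, W2 -> (6*s + 6)/(s^3 - 4*s^2 + 5*s - 2)
2. sum the parallel branches (W1*W2), W3: this yields T(s), and no further normalization is needed

Therefore the answer is (s^4 - 3*s^3 + s^2 + 27*s + 22)/(4*s^3 - 16*s^2 + 20*s - 8).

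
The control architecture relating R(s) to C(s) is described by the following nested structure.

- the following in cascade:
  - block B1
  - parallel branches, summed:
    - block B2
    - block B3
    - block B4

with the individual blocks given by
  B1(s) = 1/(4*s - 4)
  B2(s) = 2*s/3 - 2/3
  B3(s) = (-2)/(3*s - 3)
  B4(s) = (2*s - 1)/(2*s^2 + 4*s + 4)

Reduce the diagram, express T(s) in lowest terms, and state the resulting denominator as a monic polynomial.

1. reduce the parallel group B2, B3, B4: (4*s^4 - 2*s^2 - 25*s + 3)/(6*s^3 + 6*s^2 - 12)
2. multiply B1, (B2+B3+B4) (series): (4*s^4 - 2*s^2 - 25*s + 3)/(24*s^4 - 24*s^2 - 48*s + 48)
That last expression is T(s), already simplified. Scaling its denominator by 1/24 (the reciprocal of the leading coefficient) yields the monic denominator.

Answer: s^4 - s^2 - 2*s + 2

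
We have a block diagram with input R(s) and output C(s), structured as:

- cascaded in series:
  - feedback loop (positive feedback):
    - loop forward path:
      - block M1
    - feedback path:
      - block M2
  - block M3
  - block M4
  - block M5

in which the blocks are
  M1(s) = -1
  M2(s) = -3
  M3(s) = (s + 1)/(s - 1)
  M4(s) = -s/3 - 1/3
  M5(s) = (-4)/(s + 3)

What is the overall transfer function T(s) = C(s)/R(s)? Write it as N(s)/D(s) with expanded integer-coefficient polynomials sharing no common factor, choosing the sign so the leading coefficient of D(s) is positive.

1. reduce the feedback loop with forward M1 and return M2 -> 1/2
2. reduce the series chain [M1/(1-M1*M2)], M3, M4, M5, which is the overall transfer function T(s) = C(s)/R(s) in lowest terms

Final answer: (2*s^2 + 4*s + 2)/(3*s^2 + 6*s - 9)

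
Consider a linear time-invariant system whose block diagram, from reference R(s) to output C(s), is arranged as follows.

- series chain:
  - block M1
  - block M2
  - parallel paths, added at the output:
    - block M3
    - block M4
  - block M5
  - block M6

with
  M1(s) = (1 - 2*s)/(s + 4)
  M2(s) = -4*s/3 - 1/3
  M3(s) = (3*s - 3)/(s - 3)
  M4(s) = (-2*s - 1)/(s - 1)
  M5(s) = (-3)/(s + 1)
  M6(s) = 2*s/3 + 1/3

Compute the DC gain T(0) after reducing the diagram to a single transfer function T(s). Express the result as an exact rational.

Step 1: combine M3, M4 in parallel -> (s^2 - s + 6)/(s^2 - 4*s + 3)
Step 2: cascade M1, M2, (M3+M4), M5, M6 -> (-16*s^5 + 12*s^4 - 88*s^3 - 27*s^2 + 23*s + 6)/(3*s^4 + 3*s^3 - 39*s^2 - 3*s + 36)
DC gain: substitute s = 0 into T(s) from step 2: T(0) = 6/36 = 1/6.

Final answer: 1/6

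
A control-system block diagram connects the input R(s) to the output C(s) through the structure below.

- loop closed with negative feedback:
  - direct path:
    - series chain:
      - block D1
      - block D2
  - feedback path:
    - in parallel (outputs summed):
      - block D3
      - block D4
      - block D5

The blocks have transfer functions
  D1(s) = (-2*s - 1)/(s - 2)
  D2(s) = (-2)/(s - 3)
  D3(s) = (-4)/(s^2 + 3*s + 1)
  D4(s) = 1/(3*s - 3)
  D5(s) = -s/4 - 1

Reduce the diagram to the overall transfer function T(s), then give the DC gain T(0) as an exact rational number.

Answer: -3/7

Working:
(1) cascade D1, D2: (4*s + 2)/(s^2 - 5*s + 6)
(2) parallel reduction of D3, D4, D5: (-3*s^4 - 18*s^3 - 14*s^2 - 9*s + 64)/(12*s^3 + 24*s^2 - 24*s - 12)
(3) apply the feedback formula to (D1*D2), (D3+D4+D5): (-24*s^4 - 60*s^3 + 24*s^2 + 48*s + 12)/(57*s^4 + 82*s^3 - 94*s^2 - 77*s - 28)
DC gain: substitute s = 0 into T(s) from step 3: T(0) = 12/(-28) = -3/7.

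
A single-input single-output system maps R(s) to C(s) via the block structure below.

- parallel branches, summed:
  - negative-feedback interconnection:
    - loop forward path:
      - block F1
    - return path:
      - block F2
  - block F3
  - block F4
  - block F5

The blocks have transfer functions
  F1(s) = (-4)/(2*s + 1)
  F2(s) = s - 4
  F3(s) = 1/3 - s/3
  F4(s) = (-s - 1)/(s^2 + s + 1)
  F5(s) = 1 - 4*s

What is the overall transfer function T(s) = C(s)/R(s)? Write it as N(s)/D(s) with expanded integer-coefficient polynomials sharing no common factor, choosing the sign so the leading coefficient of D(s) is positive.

The answer is (-26*s^4 + 203*s^3 + 141*s^2 + 218*s - 5)/(6*s^3 - 45*s^2 - 45*s - 51).

Reasoning:
[1] close the feedback loop around F1, F2; result 4/(2*s - 17)
[2] add [F1/(1+F1*F2)], F3, F4, F5 (parallel); the result is T(s) itself (integer coefficients, no common factor, positive leading denominator coefficient)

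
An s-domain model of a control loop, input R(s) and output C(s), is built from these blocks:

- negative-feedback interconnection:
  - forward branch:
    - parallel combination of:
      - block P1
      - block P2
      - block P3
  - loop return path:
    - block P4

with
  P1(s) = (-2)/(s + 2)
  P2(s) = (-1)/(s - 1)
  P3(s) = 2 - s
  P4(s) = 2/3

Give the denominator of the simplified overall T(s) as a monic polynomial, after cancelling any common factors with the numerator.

First reduce the diagram to T(s).

Step 1: reduce the parallel group P1, P2, P3, giving (-s^3 + s^2 + s - 4)/(s^2 + s - 2)
Step 2: apply the feedback formula to (P1+P2+P3), P4, giving (3*s^3 - 3*s^2 - 3*s + 12)/(2*s^3 - 5*s^2 - 5*s + 14)
The result of step 2 is T(s) in lowest terms. Its denominator has leading coefficient 2; dividing the denominator through by 2 makes it monic.

Answer: s^3 - 5*s^2/2 - 5*s/2 + 7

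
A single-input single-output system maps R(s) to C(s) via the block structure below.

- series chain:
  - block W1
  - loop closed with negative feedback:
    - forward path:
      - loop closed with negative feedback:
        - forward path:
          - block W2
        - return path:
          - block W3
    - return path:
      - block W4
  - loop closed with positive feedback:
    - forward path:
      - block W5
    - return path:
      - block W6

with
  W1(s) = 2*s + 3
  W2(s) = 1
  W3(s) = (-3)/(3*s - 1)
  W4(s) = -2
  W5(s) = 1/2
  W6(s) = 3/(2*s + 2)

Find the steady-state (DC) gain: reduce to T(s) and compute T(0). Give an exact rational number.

Answer: 3

Working:
Step 1 - reduce the feedback loop with forward W2 and return W3: (3*s - 1)/(3*s - 4)
Step 2 - feedback reduction of [W2/(1+W2*W3)], W4: (1 - 3*s)/(3*s + 2)
Step 3 - apply the feedback formula to W5, W6: (2*s + 2)/(4*s + 1)
Step 4 - multiply W1, [[W2/(1+W2*W3)]/(1+[W2/(1+W2*W3)]*W4)], [W5/(1-W5*W6)] (series): (-12*s^3 - 26*s^2 - 8*s + 6)/(12*s^2 + 11*s + 2)
Evaluating the step-4 result (the overall T(s)) at s = 0 gives T(0) = 6/2 = 3.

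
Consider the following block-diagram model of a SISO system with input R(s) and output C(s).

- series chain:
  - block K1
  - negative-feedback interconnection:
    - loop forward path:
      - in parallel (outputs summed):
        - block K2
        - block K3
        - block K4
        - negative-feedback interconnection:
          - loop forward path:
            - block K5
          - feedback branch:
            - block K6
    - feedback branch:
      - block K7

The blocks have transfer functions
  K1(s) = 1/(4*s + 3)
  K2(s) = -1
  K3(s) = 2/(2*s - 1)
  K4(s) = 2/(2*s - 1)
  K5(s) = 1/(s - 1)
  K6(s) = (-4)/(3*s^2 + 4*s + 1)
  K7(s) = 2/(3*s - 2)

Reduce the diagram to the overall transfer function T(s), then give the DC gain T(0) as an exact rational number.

Reducing step by step:

Step 1: apply the feedback formula to K5, K6 = (3*s^2 + 4*s + 1)/(3*s^3 + s^2 - 3*s - 5)
Step 2: combine K2, K3, K4, [K5/(1+K5*K6)] in parallel = (-6*s^4 + 19*s^3 + 16*s^2 - 7*s - 26)/(6*s^4 - s^3 - 7*s^2 - 7*s + 5)
Step 3: feedback reduction of (K2+K3+K4+[K5/(1+K5*K6)]), K7 = (-18*s^5 + 69*s^4 + 10*s^3 - 53*s^2 - 64*s + 52)/(18*s^5 - 27*s^4 + 19*s^3 + 25*s^2 + 15*s - 62)
Step 4: cascade K1, [(K2+K3+K4+[K5/(1+K5*K6)])/(1+(K2+K3+K4+[K5/(1+K5*K6)])*K7)] = (-18*s^5 + 69*s^4 + 10*s^3 - 53*s^2 - 64*s + 52)/(72*s^6 - 54*s^5 - 5*s^4 + 157*s^3 + 135*s^2 - 203*s - 186)
That last expression is T(s); at s = 0 only the constant terms survive, so T(0) = 52/(-186) = -26/93.

Answer: -26/93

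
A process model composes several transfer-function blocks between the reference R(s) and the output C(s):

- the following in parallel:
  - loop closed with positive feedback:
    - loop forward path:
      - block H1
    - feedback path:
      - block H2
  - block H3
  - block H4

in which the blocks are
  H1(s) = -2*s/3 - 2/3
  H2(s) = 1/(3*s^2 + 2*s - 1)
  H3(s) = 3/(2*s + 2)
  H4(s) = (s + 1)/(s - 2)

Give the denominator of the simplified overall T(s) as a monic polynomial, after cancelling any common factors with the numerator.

Step 1: feedback reduction of H1, H2; result (-6*s^2 - 4*s + 2)/(9*s - 1)
Step 2: reduce the parallel group [H1/(1-H1*H2)], H3, H4; result (-12*s^4 + 22*s^3 + 97*s^2 - 31*s - 4)/(18*s^3 - 20*s^2 - 34*s + 4)
Step 2 gives the fully reduced T(s), with no common factor left to cancel. The denominator's leading coefficient is 18, so divide each of its coefficients by 18 to get the monic form.

Final answer: s^3 - 10*s^2/9 - 17*s/9 + 2/9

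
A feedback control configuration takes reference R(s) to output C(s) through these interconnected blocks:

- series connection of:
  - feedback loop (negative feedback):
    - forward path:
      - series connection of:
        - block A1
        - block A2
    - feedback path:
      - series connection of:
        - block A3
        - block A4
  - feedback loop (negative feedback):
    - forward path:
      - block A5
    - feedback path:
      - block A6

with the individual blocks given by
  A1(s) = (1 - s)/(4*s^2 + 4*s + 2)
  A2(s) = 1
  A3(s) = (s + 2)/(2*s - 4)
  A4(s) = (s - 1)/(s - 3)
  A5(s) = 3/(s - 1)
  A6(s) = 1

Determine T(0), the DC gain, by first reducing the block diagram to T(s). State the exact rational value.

Reducing step by step:

1. series reduction of A1, A2 gives (1 - s)/(4*s^2 + 4*s + 2)
2. combine A3, A4 in series gives (s^2 + s - 2)/(2*s^2 - 10*s + 12)
3. collapse the loop ((A1*A2) forward, (A3*A4) return) gives (-2*s^3 + 12*s^2 - 22*s + 12)/(8*s^4 - 33*s^3 + 12*s^2 + 31*s + 22)
4. apply the feedback formula to A5, A6 gives 3/(s + 2)
5. cascade [(A1*A2)/(1+(A1*A2)*(A3*A4))], [A5/(1+A5*A6)] gives (-6*s^3 + 36*s^2 - 66*s + 36)/(8*s^5 - 17*s^4 - 54*s^3 + 55*s^2 + 84*s + 44)
Evaluating the step-5 result (the overall T(s)) at s = 0 gives T(0) = 36/44 = 9/11.

Answer: 9/11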